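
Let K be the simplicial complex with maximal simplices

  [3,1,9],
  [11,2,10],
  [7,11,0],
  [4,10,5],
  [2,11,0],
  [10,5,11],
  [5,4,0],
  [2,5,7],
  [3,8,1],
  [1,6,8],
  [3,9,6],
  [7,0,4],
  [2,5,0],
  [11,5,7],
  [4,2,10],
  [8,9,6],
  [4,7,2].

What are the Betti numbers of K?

Order the vertices as 0 < 1 < 2 < 3 < 4 < 5 < 6 < 7 < 8 < 9 < 10 < 11. Listing each simplex with vertices in this order, K has dimension 2 with simplices:

  0-simplices (12): [0], [1], [2], [3], [4], [5], [6], [7], [8], [9], [10], [11]
  1-simplices (28): (28 of them)
  2-simplices (17): [0,2,5], [0,2,11], [0,4,5], [0,4,7], [0,7,11], [1,3,8], [1,3,9], [1,6,8], [2,4,7], [2,4,10], [2,5,7], [2,10,11], [3,6,9], [4,5,10], [5,7,11], [5,10,11], [6,8,9]

so the chain groups are C_0 ≅ Z^12, C_1 ≅ Z^28, C_2 ≅ Z^17.

Boundary ∂_1: C_1 → C_0 sends each edge [p,q] (with p < q) to q − p.
As a 12×28 matrix over Z this has rank 10, with invariant factors (1,1,1,1,1,1,1,1,1,1).

Boundary ∂_2: C_2 → C_1 acts by ∂[p,q,r] = [q,r] − [p,r] + [p,q]. For instance
  ∂[0,2,11] = [2,11] − [0,11] + [0,2],
  ∂[2,10,11] = [10,11] − [2,11] + [2,10].
This gives a 28×17 integer matrix of rank 17; reducing to Smith normal form yields diagonal entries (1,1,1,1,1,1,1,1,1,1,1,1,1,1,1,1,2).

Reading off H_k = ker ∂_k / im ∂_{k+1}:

  H_0: rank C_0 − rank ∂_1 = 12 − 10 = 2, and the invariant factors of ∂_1 are all 1, so H_0 ≅ Z^2.
  H_1: rank ker ∂_1 − rank ∂_2 = (28 − 10) − 17 = 1, and ∂_2 has invariant factor 2 > 1, so H_1 ≅ Z × Z/2.
  H_2: rank ker ∂_2 − rank ∂_3 = (17 − 17) − 0 = 0, and there is no ∂_3, so H_2 ≅ 0.

Hence the Betti numbers are b_0 = 2, b_1 = 1, b_2 = 0.

b_0 = 2, b_1 = 1, b_2 = 0.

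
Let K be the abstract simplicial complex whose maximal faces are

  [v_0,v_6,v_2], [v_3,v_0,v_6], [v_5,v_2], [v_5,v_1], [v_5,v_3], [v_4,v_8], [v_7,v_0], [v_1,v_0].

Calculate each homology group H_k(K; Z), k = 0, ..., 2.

We work with the vertex ordering v_0 < v_1 < v_2 < v_3 < v_4 < v_5 < v_6 < v_7 < v_8. The simplices of K, each written with vertices in increasing order, are:

  0-simplices (9): [v_0], [v_1], [v_2], [v_3], [v_4], [v_5], [v_6], [v_7], [v_8]
  1-simplices (11): [v_0,v_1], [v_0,v_2], [v_0,v_3], [v_0,v_6], [v_0,v_7], [v_1,v_5], [v_2,v_5], [v_2,v_6], [v_3,v_5], [v_3,v_6], [v_4,v_8]
  2-simplices (2): [v_0,v_2,v_6], [v_0,v_3,v_6]

Hence C_0 ≅ Z^9, C_1 ≅ Z^11, C_2 ≅ Z^2.

Boundary ∂_1: C_1 → C_0 maps an edge to its endpoints' difference, ∂[p,q] = q − p. For instance
  ∂[v_0,v_3] = [v_3] − [v_0].
The resulting 9×11 matrix has rank 7, and its Smith normal form has invariant factors (1,1,1,1,1,1,1).

The boundary map ∂_2: C_2 → C_1 acts by ∂[p,q,r] = [q,r] − [p,r] + [p,q]. For instance
  ∂[v_0,v_2,v_6] = [v_2,v_6] − [v_0,v_6] + [v_0,v_2],
  ∂[v_0,v_3,v_6] = [v_3,v_6] − [v_0,v_6] + [v_0,v_3].
The 11×2 boundary matrix has rank 2 and Smith normal form diag(1,1).

From H_k ≅ ker(∂_k) / im(∂_{k+1}) we obtain:

  H_0: rank C_0 − rank ∂_1 = 9 − 7 = 2, and the invariant factors of ∂_1 are all 1, so H_0 ≅ Z^2.
  H_1: rank ker ∂_1 − rank ∂_2 = (11 − 7) − 2 = 2, and the invariant factors of ∂_2 are all 1, so H_1 ≅ Z^2.
  H_2: rank ker ∂_2 − rank ∂_3 = (2 − 2) − 0 = 0, and there is no ∂_3, so H_2 ≅ 0.

As a check, the Euler characteristic is 9 − 11 + 2 = 0, which agrees with 2 − 2 + 0 = 0.

H_0 ≅ Z^2,  H_1 ≅ Z^2,  H_2 = 0.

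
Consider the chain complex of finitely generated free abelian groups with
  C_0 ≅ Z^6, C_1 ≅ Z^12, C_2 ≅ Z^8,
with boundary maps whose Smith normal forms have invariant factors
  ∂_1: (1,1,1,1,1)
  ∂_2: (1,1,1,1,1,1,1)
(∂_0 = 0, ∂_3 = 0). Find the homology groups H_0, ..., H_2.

H_0 = Z,  H_1 = 0,  H_2 = Z.

H_0: b_0 = 6 − 0 − 5 = 1; torsion from ∂_1 factors > 1: none. So H_0 = Z.
H_1: b_1 = 12 − 5 − 7 = 0; torsion from ∂_2 factors > 1: none. So H_1 = 0.
H_2: b_2 = 8 − 7 − 0 = 1; torsion from ∂_3 factors > 1: none. So H_2 = Z.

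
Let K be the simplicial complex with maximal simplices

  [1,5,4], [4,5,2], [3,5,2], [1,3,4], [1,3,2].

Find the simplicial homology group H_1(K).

We work with the vertex ordering 1 < 2 < 3 < 4 < 5. The simplices of K, each written with vertices in increasing order, are:

  0-simplices (5): [1], [2], [3], [4], [5]
  1-simplices (10): [1,2], [1,3], [1,4], [1,5], [2,3], [2,4], [2,5], [3,4], [3,5], [4,5]
  2-simplices (5): [1,2,3], [1,3,4], [1,4,5], [2,3,5], [2,4,5]

Hence C_0 ≅ Z^5, C_1 ≅ Z^10, C_2 ≅ Z^5.

The boundary map ∂_1: C_1 → C_0 sends each edge [p,q] (with p < q) to q − p. For instance
  ∂[1,3] = [3] − [1].
The 5×10 boundary matrix has rank 4 and Smith normal form diag(1,1,1,1).

The boundary map ∂_2: C_2 → C_1 maps a triangle to the signed sum of its edges. For instance
  ∂[2,4,5] = [4,5] − [2,5] + [2,4],
  ∂[1,3,4] = [3,4] − [1,4] + [1,3].
This gives a 10×5 integer matrix of rank 5; reducing to Smith normal form yields diagonal entries (1,1,1,1,1).

From H_k ≅ ker(∂_k) / im(∂_{k+1}) we obtain:

  H_1: rank ker ∂_1 − rank ∂_2 = (10 − 4) − 5 = 1, and the invariant factors of ∂_2 are all 1, so H_1 ≅ Z.

H_1 = Z.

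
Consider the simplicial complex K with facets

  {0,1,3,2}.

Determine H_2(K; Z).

H_2 ≅ 0.

We work with the vertex ordering 0 < 1 < 2 < 3. The simplices of K, each written with vertices in increasing order, are:

  0-simplices (4): [0], [1], [2], [3]
  1-simplices (6): [0,1], [0,2], [0,3], [1,2], [1,3], [2,3]
  2-simplices (4): [0,1,2], [0,1,3], [0,2,3], [1,2,3]
  3-simplices (1): [0,1,2,3]

Hence C_0 ≅ Z^4, C_1 ≅ Z^6, C_2 ≅ Z^4, C_3 ≅ Z^1.

∂_1: C_1 → C_0 sends each edge [p,q] (with p < q) to q − p.
The resulting 4×6 matrix has rank 3, and its Smith normal form has invariant factors (1,1,1).

∂_2: C_2 → C_1 sends each 2-simplex [p,q,r] to [q,r] − [p,r] + [p,q]. For instance
  ∂[0,1,2] = [1,2] − [0,2] + [0,1],
  ∂[0,1,3] = [1,3] − [0,3] + [0,1].
The resulting 6×4 matrix has rank 3, and its Smith normal form has invariant factors (1,1,1).

∂_3: C_3 → C_2 sends each 3-simplex σ to the alternating sum Σ_i (−1)^i (σ with its i-th vertex removed). For instance
  ∂[0,1,2,3] = [1,2,3] − [0,2,3] + [0,1,3] − [0,1,2].
The 4×1 boundary matrix has rank 1 and Smith normal form diag(1).

Computing H_k = (kernel of ∂_k) / (image of ∂_{k+1}):

  H_2: rank ker ∂_2 − rank ∂_3 = (4 − 3) − 1 = 0, and the invariant factors of ∂_3 are all 1, so H_2 ≅ 0.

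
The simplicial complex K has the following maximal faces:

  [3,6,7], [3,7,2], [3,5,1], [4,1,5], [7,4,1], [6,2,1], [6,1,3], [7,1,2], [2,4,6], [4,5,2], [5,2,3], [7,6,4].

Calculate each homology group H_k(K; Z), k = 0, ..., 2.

H_0 ≅ Z,  H_1 ≅ Z/2,  H_2 = 0.

K has 7 vertices, 18 edges, 12 triangles.
rank ∂_0 = 0, rank ∂_1 = 6 ⇒ b_0 = 7 − 0 − 6 = 1; all invariant factors of ∂_1 are 1 so no torsion. So H_0 = Z.
rank ∂_1 = 6, rank ∂_2 = 12 ⇒ b_1 = 18 − 6 − 12 = 0; ∂_2 has invariant factor(s) [2] giving torsion. So H_1 = Z/2.
rank ∂_2 = 12, rank ∂_3 = 0 ⇒ b_2 = 12 − 12 − 0 = 0. So H_2 = 0.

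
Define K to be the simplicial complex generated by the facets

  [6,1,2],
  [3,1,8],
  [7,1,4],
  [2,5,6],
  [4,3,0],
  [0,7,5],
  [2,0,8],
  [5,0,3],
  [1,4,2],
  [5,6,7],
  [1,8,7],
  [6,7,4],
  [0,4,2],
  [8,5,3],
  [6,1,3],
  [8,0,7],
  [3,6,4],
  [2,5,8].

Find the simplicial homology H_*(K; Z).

Fix the vertex order 0 < 1 < 2 < 3 < 4 < 5 < 6 < 7 < 8 and write every simplex with vertices in increasing order. Then dim K = 2 and the simplices of K are:

  0-simplices (9): [0], [1], [2], [3], [4], [5], [6], [7], [8]
  1-simplices (27): (27 of them)
  2-simplices (18): [0,2,4], [0,2,8], [0,3,4], [0,3,5], [0,5,7], [0,7,8], [1,2,4], [1,2,6], [1,3,6], [1,3,8], [1,4,7], [1,7,8], [2,5,6], [2,5,8], [3,4,6], [3,5,8], [4,6,7], [5,6,7]

so the chain groups are C_0 ≅ Z^9, C_1 ≅ Z^27, C_2 ≅ Z^18.

∂_1: C_1 → C_0 sends each edge [p,q] (with p < q) to q − p. For instance
  ∂[2,4] = [4] − [2].
The resulting 9×27 matrix has rank 8, and its Smith normal form has invariant factors (1,1,1,1,1,1,1,1).

The boundary map ∂_2: C_2 → C_1 maps a triangle to the signed sum of its edges. For instance
  ∂[5,6,7] = [6,7] − [5,7] + [5,6],
  ∂[3,4,6] = [4,6] − [3,6] + [3,4].
This gives a 27×18 integer matrix of rank 18; reducing to Smith normal form yields diagonal entries (1,1,1,1,1,1,1,1,1,1,1,1,1,1,1,1,1,2).

Reading off H_k = ker ∂_k / im ∂_{k+1}:

  H_0: rank C_0 − rank ∂_1 = 9 − 8 = 1, and the invariant factors of ∂_1 are all 1, so H_0 ≅ Z.
  H_1: rank ker ∂_1 − rank ∂_2 = (27 − 8) − 18 = 1, and ∂_2 has invariant factor 2 > 1, so H_1 ≅ Z × Z/2.
  H_2: rank ker ∂_2 − rank ∂_3 = (18 − 18) − 0 = 0, and there is no ∂_3, so H_2 ≅ 0.

H_0 ≅ Z,  H_1 ≅ Z × Z/2,  H_2 = 0.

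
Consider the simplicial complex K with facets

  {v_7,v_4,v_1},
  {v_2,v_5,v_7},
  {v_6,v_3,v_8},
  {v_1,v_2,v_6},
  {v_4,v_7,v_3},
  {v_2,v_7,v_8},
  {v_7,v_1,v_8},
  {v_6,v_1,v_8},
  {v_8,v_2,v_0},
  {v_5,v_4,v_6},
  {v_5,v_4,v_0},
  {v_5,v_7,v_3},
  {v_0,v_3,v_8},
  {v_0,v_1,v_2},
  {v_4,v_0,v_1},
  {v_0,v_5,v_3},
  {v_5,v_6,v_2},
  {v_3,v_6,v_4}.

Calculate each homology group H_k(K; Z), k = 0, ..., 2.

H_0 = Z,  H_1 = Z ⊕ Z/2,  H_2 = 0.

Take the total order v_0 < v_1 < v_2 < v_3 < v_4 < v_5 < v_6 < v_7 < v_8 on the vertex set. Then K (dimension 2) consists of the simplices:

  0-simplices (9): [v_0], [v_1], [v_2], [v_3], [v_4], [v_5], [v_6], [v_7], [v_8]
  1-simplices (27): (27 of them)
  2-simplices (18): (18 of them)

Hence C_0 ≅ Z^9, C_1 ≅ Z^27, C_2 ≅ Z^18.

Boundary ∂_1: C_1 → C_0 maps an edge to its endpoints' difference, ∂[p,q] = q − p.
The resulting 9×27 matrix has rank 8, and its Smith normal form has invariant factors (1,1,1,1,1,1,1,1).

Boundary ∂_2: C_2 → C_1 acts by ∂[p,q,r] = [q,r] − [p,r] + [p,q]. For instance
  ∂[v_3,v_6,v_8] = [v_6,v_8] − [v_3,v_8] + [v_3,v_6],
  ∂[v_3,v_4,v_7] = [v_4,v_7] − [v_3,v_7] + [v_3,v_4].
The resulting 27×18 matrix has rank 18, and its Smith normal form has invariant factors (1,1,1,1,1,1,1,1,1,1,1,1,1,1,1,1,1,2).

Now H_k = ker ∂_k / im ∂_{k+1}, so:

  H_0: rank C_0 − rank ∂_1 = 9 − 8 = 1, and the invariant factors of ∂_1 are all 1, so H_0 ≅ Z.
  H_1: rank ker ∂_1 − rank ∂_2 = (27 − 8) − 18 = 1, and ∂_2 has invariant factor 2 > 1, so H_1 ≅ Z ⊕ Z/2.
  H_2: rank ker ∂_2 − rank ∂_3 = (18 − 18) − 0 = 0, and there is no ∂_3, so H_2 ≅ 0.

(K is a triangulation of the Klein bottle.)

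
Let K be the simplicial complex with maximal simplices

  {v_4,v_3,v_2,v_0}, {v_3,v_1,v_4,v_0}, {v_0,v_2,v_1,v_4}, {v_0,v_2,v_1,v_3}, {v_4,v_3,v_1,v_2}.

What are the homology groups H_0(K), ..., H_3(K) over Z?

Fix the vertex order v_0 < v_1 < v_2 < v_3 < v_4 and write every simplex with vertices in increasing order. Then dim K = 3 and the simplices of K are:

  0-simplices (5): [v_0], [v_1], [v_2], [v_3], [v_4]
  1-simplices (10): [v_0,v_1], [v_0,v_2], [v_0,v_3], [v_0,v_4], [v_1,v_2], [v_1,v_3], [v_1,v_4], [v_2,v_3], [v_2,v_4], [v_3,v_4]
  2-simplices (10): [v_0,v_1,v_2], [v_0,v_1,v_3], [v_0,v_1,v_4], [v_0,v_2,v_3], [v_0,v_2,v_4], [v_0,v_3,v_4], [v_1,v_2,v_3], [v_1,v_2,v_4], [v_1,v_3,v_4], [v_2,v_3,v_4]
  3-simplices (5): [v_0,v_1,v_2,v_3], [v_0,v_1,v_2,v_4], [v_0,v_1,v_3,v_4], [v_0,v_2,v_3,v_4], [v_1,v_2,v_3,v_4]

giving chain groups C_0 ≅ Z^5, C_1 ≅ Z^10, C_2 ≅ Z^10, C_3 ≅ Z^5.

The boundary map ∂_1: C_1 → C_0 is given by ∂[p,q] = [q] − [p].
This gives a 5×10 integer matrix of rank 4; reducing to Smith normal form yields diagonal entries (1,1,1,1).

∂_2: C_2 → C_1 sends each 2-simplex [p,q,r] to [q,r] − [p,r] + [p,q]. For instance
  ∂[v_0,v_1,v_4] = [v_1,v_4] − [v_0,v_4] + [v_0,v_1],
  ∂[v_1,v_2,v_3] = [v_2,v_3] − [v_1,v_3] + [v_1,v_2].
As a 10×10 matrix over Z this has rank 6, with invariant factors (1,1,1,1,1,1).

∂_3: C_3 → C_2 sends each 3-simplex σ to the alternating sum Σ_i (−1)^i (σ with its i-th vertex removed). For instance
  ∂[v_1,v_2,v_3,v_4] = [v_2,v_3,v_4] − [v_1,v_3,v_4] + [v_1,v_2,v_4] − [v_1,v_2,v_3],
  ∂[v_0,v_1,v_3,v_4] = [v_1,v_3,v_4] − [v_0,v_3,v_4] + [v_0,v_1,v_4] − [v_0,v_1,v_3].
As a 10×5 matrix over Z this has rank 4, with invariant factors (1,1,1,1).

Now H_k = ker ∂_k / im ∂_{k+1}, so:

  H_0: rank C_0 − rank ∂_1 = 5 − 4 = 1, and the invariant factors of ∂_1 are all 1, so H_0 = Z.
  H_1: rank ker ∂_1 − rank ∂_2 = (10 − 4) − 6 = 0, and the invariant factors of ∂_2 are all 1, so H_1 = 0.
  H_2: rank ker ∂_2 − rank ∂_3 = (10 − 6) − 4 = 0, and the invariant factors of ∂_3 are all 1, so H_2 = 0.
  H_3: rank ker ∂_3 − rank ∂_4 = (5 − 4) − 0 = 1, and there is no ∂_4, so H_3 = Z.

H_0 = Z,  H_1 = 0,  H_2 = 0,  H_3 = Z.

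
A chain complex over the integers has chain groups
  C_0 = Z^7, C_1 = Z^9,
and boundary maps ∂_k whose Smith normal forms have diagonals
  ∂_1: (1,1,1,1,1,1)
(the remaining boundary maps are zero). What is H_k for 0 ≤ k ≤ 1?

H_0: b_0 = 7 − 0 − 6 = 1; torsion from ∂_1 factors > 1: none. So H_0 = Z.
H_1: b_1 = 9 − 6 − 0 = 3; torsion from ∂_2 factors > 1: none. So H_1 = Z^3.

H_0 = Z,  H_1 = Z^3.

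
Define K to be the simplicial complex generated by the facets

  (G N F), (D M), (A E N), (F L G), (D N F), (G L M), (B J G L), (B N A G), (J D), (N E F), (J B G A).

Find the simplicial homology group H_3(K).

H_3 ≅ 0.

We work with the vertex ordering A < B < D < E < F < G < J < L < M < N. The simplices of K, each written with vertices in increasing order, are:

  0-simplices (10): A, B, D, E, F, G, J, L, M, N
  1-simplices (24): AB, AE, AG, AJ, AN, BG, BJ, BL, BN, DF, DJ, DM, DN, EF, EN, FG, FL, FN, GJ, GL, GM, GN, JL, LM
  2-simplices (16): ABG, ABJ, ABN, AEN, AGJ, AGN, BGJ, BGL, BGN, BJL, DFN, EFN, FGL, FGN, GJL, GLM
  3-simplices (3): ABGJ, ABGN, BGJL

giving chain groups C_0 ≅ Z^10, C_1 ≅ Z^24, C_2 ≅ Z^16, C_3 ≅ Z^3.

∂_1: C_1 → C_0 maps an edge to its endpoints' difference, ∂[p,q] = q − p. For instance
  ∂DN = N − D.
The resulting 10×24 matrix has rank 9, and its Smith normal form has invariant factors (1,1,1,1,1,1,1,1,1).

The boundary map ∂_2: C_2 → C_1 acts by ∂[p,q,r] = [q,r] − [p,r] + [p,q]. For instance
  ∂AEN = EN − AN + AE,
  ∂GJL = JL − GL + GJ.
As a 24×16 matrix over Z this has rank 13, with invariant factors (1,1,1,1,1,1,1,1,1,1,1,1,1).

∂_3: C_3 → C_2 sends each 3-simplex σ to the alternating sum Σ_i (−1)^i (σ with its i-th vertex removed). For instance
  ∂ABGN = BGN − AGN + ABN − ABG,
  ∂BGJL = GJL − BJL + BGL − BGJ.
The 16×3 boundary matrix has rank 3 and Smith normal form diag(1,1,1).

Computing H_k = (kernel of ∂_k) / (image of ∂_{k+1}):

  H_3: rank ker ∂_3 − rank ∂_4 = (3 − 3) − 0 = 0, and there is no ∂_4, so H_3 = 0.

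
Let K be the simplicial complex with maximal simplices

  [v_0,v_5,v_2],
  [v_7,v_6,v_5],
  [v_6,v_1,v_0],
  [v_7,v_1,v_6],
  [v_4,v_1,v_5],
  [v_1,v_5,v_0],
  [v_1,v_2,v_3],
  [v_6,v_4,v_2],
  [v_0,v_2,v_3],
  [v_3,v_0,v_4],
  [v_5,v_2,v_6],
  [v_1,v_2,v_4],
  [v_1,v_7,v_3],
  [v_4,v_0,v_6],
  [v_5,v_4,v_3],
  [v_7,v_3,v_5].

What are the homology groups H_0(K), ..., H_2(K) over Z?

H_0 ≅ Z,  H_1 ≅ Z^2,  H_2 ≅ Z.

We work with the vertex ordering v_0 < v_1 < v_2 < v_3 < v_4 < v_5 < v_6 < v_7. The simplices of K, each written with vertices in increasing order, are:

  0-simplices (8): [v_0], [v_1], [v_2], [v_3], [v_4], [v_5], [v_6], [v_7]
  1-simplices (24): (24 of them)
  2-simplices (16): (16 of them)

Hence C_0 ≅ Z^8, C_1 ≅ Z^24, C_2 ≅ Z^16.

∂_1: C_1 → C_0 sends each edge [p,q] (with p < q) to q − p. For instance
  ∂[v_4,v_6] = [v_6] − [v_4].
The 8×24 boundary matrix has rank 7 and Smith normal form diag(1,1,1,1,1,1,1).

∂_2: C_2 → C_1 maps a triangle to the signed sum of its edges. For instance
  ∂[v_3,v_4,v_5] = [v_4,v_5] − [v_3,v_5] + [v_3,v_4],
  ∂[v_2,v_5,v_6] = [v_5,v_6] − [v_2,v_6] + [v_2,v_5].
This gives a 24×16 integer matrix of rank 15; reducing to Smith normal form yields diagonal entries (1,1,1,1,1,1,1,1,1,1,1,1,1,1,1).

Now H_k = ker ∂_k / im ∂_{k+1}, so:

  H_0: rank C_0 − rank ∂_1 = 8 − 7 = 1, and the invariant factors of ∂_1 are all 1, so H_0 = Z.
  H_1: rank ker ∂_1 − rank ∂_2 = (24 − 7) − 15 = 2, and the invariant factors of ∂_2 are all 1, so H_1 = Z^2.
  H_2: rank ker ∂_2 − rank ∂_3 = (16 − 15) − 0 = 1, and there is no ∂_3, so H_2 = Z.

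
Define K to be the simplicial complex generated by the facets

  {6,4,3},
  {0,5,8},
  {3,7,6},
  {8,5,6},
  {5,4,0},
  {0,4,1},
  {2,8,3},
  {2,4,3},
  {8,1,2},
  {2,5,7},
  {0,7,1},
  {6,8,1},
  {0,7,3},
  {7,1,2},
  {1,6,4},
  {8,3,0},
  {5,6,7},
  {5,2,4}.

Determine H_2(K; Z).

We work with the vertex ordering 0 < 1 < 2 < 3 < 4 < 5 < 6 < 7 < 8. The simplices of K, each written with vertices in increasing order, are:

  0-simplices (9): [0], [1], [2], [3], [4], [5], [6], [7], [8]
  1-simplices (27): (27 of them)
  2-simplices (18): [0,1,4], [0,1,7], [0,3,7], [0,3,8], [0,4,5], [0,5,8], [1,2,7], [1,2,8], [1,4,6], [1,6,8], [2,3,4], [2,3,8], [2,4,5], [2,5,7], [3,4,6], [3,6,7], [5,6,7], [5,6,8]

Hence C_0 ≅ Z^9, C_1 ≅ Z^27, C_2 ≅ Z^18.

The boundary map ∂_1: C_1 → C_0 maps an edge to its endpoints' difference, ∂[p,q] = q − p.
The 9×27 boundary matrix has rank 8 and Smith normal form diag(1,1,1,1,1,1,1,1).

Boundary ∂_2: C_2 → C_1 acts by ∂[p,q,r] = [q,r] − [p,r] + [p,q]. For instance
  ∂[1,4,6] = [4,6] − [1,6] + [1,4],
  ∂[1,2,7] = [2,7] − [1,7] + [1,2].
The 27×18 boundary matrix has rank 17 and Smith normal form diag(1,1,1,1,1,1,1,1,1,1,1,1,1,1,1,1,1).

Reading off H_k = ker ∂_k / im ∂_{k+1}:

  H_2: rank ker ∂_2 − rank ∂_3 = (18 − 17) − 0 = 1, and there is no ∂_3, so H_2 ≅ Z.

H_2 = Z.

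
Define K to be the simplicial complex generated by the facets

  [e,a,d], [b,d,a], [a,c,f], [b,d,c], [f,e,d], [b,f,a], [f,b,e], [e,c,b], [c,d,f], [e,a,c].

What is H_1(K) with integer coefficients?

Fix the vertex order a < b < c < d < e < f and write every simplex with vertices in increasing order. Then dim K = 2 and the simplices of K are:

  0-simplices (6): a, b, c, d, e, f
  1-simplices (15): ab, ac, ad, ae, af, bc, bd, be, bf, cd, ce, cf, de, df, ef
  2-simplices (10): abd, abf, ace, acf, ade, bcd, bce, bef, cdf, def

giving chain groups C_0 ≅ Z^6, C_1 ≅ Z^15, C_2 ≅ Z^10.

Boundary ∂_1: C_1 → C_0 is given by ∂[p,q] = [q] − [p]. For instance
  ∂af = f − a.
As a 6×15 matrix over Z this has rank 5, with invariant factors (1,1,1,1,1).

∂_2: C_2 → C_1 sends each 2-simplex [p,q,r] to [q,r] − [p,r] + [p,q]. For instance
  ∂bcd = cd − bd + bc,
  ∂abd = bd − ad + ab.
The 15×10 boundary matrix has rank 10 and Smith normal form diag(1,1,1,1,1,1,1,1,1,2).

Computing H_k = (kernel of ∂_k) / (image of ∂_{k+1}):

  H_1: rank ker ∂_1 − rank ∂_2 = (15 − 5) − 10 = 0, and ∂_2 has invariant factor 2 > 1, so H_1 ≅ Z_2.

(K is a triangulation of the real projective plane RP^2.)

H_1 ≅ Z_2.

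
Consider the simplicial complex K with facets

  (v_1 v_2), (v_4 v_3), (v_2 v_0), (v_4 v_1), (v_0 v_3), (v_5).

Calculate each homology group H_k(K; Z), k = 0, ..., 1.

H_0 ≅ Z^2,  H_1 ≅ Z.

Fix the vertex order v_0 < v_1 < v_2 < v_3 < v_4 < v_5 and write every simplex with vertices in increasing order. Then dim K = 1 and the simplices of K are:

  0-simplices (6): [v_0], [v_1], [v_2], [v_3], [v_4], [v_5]
  1-simplices (5): [v_0,v_2], [v_0,v_3], [v_1,v_2], [v_1,v_4], [v_3,v_4]

Hence C_0 ≅ Z^6, C_1 ≅ Z^5.

Boundary ∂_1: C_1 → C_0 sends each edge [p,q] (with p < q) to q − p. For instance
  ∂[v_1,v_4] = [v_4] − [v_1].
The resulting 6×5 matrix has rank 4, and its Smith normal form has invariant factors (1,1,1,1).

Computing H_k = (kernel of ∂_k) / (image of ∂_{k+1}):

  H_0: rank C_0 − rank ∂_1 = 6 − 4 = 2, and the invariant factors of ∂_1 are all 1, so H_0 = Z^2.
  H_1: rank ker ∂_1 − rank ∂_2 = (5 − 4) − 0 = 1, and there is no ∂_2, so H_1 = Z.

As a check, the Euler characteristic is 6 − 5 = 1, which agrees with 2 − 1 = 1.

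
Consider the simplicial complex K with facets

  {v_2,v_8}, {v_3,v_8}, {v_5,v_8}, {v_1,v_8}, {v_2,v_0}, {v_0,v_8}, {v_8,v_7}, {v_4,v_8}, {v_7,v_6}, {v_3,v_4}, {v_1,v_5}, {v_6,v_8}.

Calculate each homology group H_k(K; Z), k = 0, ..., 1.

H_0 = Z,  H_1 = Z^4.

Order the vertices as v_0 < v_1 < v_2 < v_3 < v_4 < v_5 < v_6 < v_7 < v_8. Listing each simplex with vertices in this order, K has dimension 1 with simplices:

  0-simplices (9): [v_0], [v_1], [v_2], [v_3], [v_4], [v_5], [v_6], [v_7], [v_8]
  1-simplices (12): [v_0,v_2], [v_0,v_8], [v_1,v_5], [v_1,v_8], [v_2,v_8], [v_3,v_4], [v_3,v_8], [v_4,v_8], [v_5,v_8], [v_6,v_7], [v_6,v_8], [v_7,v_8]

Hence C_0 ≅ Z^9, C_1 ≅ Z^12.

The boundary map ∂_1: C_1 → C_0 sends each edge [p,q] (with p < q) to q − p. For instance
  ∂[v_1,v_8] = [v_8] − [v_1].
The resulting 9×12 matrix has rank 8, and its Smith normal form has invariant factors (1,1,1,1,1,1,1,1).

Now H_k = ker ∂_k / im ∂_{k+1}, so:

  H_0: rank C_0 − rank ∂_1 = 9 − 8 = 1, and the invariant factors of ∂_1 are all 1, so H_0 ≅ Z.
  H_1: rank ker ∂_1 − rank ∂_2 = (12 − 8) − 0 = 4, and there is no ∂_2, so H_1 ≅ Z^4.

As a check, the Euler characteristic is 9 − 12 = -3, which agrees with 1 − 4 = -3.
(K is a triangulation of a wedge of 4 circles.)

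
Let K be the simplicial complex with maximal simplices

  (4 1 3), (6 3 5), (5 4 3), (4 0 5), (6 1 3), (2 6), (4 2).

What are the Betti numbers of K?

b_0 = 1, b_1 = 1, b_2 = 0.

K has 7 vertices, 12 edges, 5 triangles.
rank ∂_0 = 0, rank ∂_1 = 6 ⇒ b_0 = 7 − 0 − 6 = 1; all invariant factors of ∂_1 are 1 so no torsion. So H_0 ≅ Z.
rank ∂_1 = 6, rank ∂_2 = 5 ⇒ b_1 = 12 − 6 − 5 = 1; all invariant factors of ∂_2 are 1 so no torsion. So H_1 ≅ Z.
rank ∂_2 = 5, rank ∂_3 = 0 ⇒ b_2 = 5 − 5 − 0 = 0. So H_2 ≅ 0.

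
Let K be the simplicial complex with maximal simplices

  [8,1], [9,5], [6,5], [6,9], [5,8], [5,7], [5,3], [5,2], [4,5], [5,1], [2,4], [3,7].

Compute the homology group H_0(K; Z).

H_0 = Z.

Order the vertices as 1 < 2 < 3 < 4 < 5 < 6 < 7 < 8 < 9. Listing each simplex with vertices in this order, K has dimension 1 with simplices:

  0-simplices (9): [1], [2], [3], [4], [5], [6], [7], [8], [9]
  1-simplices (12): [1,5], [1,8], [2,4], [2,5], [3,5], [3,7], [4,5], [5,6], [5,7], [5,8], [5,9], [6,9]

giving chain groups C_0 ≅ Z^9, C_1 ≅ Z^12.

∂_1: C_1 → C_0 maps an edge to its endpoints' difference, ∂[p,q] = q − p. For instance
  ∂[5,8] = [8] − [5].
As a 9×12 matrix over Z this has rank 8, with invariant factors (1,1,1,1,1,1,1,1).

Reading off H_k = ker ∂_k / im ∂_{k+1}:

  H_0: rank C_0 − rank ∂_1 = 9 − 8 = 1, and the invariant factors of ∂_1 are all 1, so H_0 ≅ Z.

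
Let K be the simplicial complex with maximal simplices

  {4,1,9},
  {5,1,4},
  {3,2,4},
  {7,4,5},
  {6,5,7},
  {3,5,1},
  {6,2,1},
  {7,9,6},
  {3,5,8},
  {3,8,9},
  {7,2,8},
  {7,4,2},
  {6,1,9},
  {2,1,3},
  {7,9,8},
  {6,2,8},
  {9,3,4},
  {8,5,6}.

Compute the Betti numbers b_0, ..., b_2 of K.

Order the vertices as 1 < 2 < 3 < 4 < 5 < 6 < 7 < 8 < 9. Listing each simplex with vertices in this order, K has dimension 2 with simplices:

  0-simplices (9): [1], [2], [3], [4], [5], [6], [7], [8], [9]
  1-simplices (27): (27 of them)
  2-simplices (18): [1,2,3], [1,2,6], [1,3,5], [1,4,5], [1,4,9], [1,6,9], [2,3,4], [2,4,7], [2,6,8], [2,7,8], [3,4,9], [3,5,8], [3,8,9], [4,5,7], [5,6,7], [5,6,8], [6,7,9], [7,8,9]

Hence C_0 ≅ Z^9, C_1 ≅ Z^27, C_2 ≅ Z^18.

∂_1: C_1 → C_0 maps an edge to its endpoints' difference, ∂[p,q] = q − p. For instance
  ∂[5,6] = [6] − [5].
As a 9×27 matrix over Z this has rank 8, with invariant factors (1,1,1,1,1,1,1,1).

The boundary map ∂_2: C_2 → C_1 sends each 2-simplex [p,q,r] to [q,r] − [p,r] + [p,q]. For instance
  ∂[6,7,9] = [7,9] − [6,9] + [6,7],
  ∂[3,8,9] = [8,9] − [3,9] + [3,8].
The resulting 27×18 matrix has rank 18, and its Smith normal form has invariant factors (1,1,1,1,1,1,1,1,1,1,1,1,1,1,1,1,1,2).

Now H_k = ker ∂_k / im ∂_{k+1}, so:

  H_0: rank C_0 − rank ∂_1 = 9 − 8 = 1, and the invariant factors of ∂_1 are all 1, so H_0 = Z.
  H_1: rank ker ∂_1 − rank ∂_2 = (27 − 8) − 18 = 1, and ∂_2 has invariant factor 2 > 1, so H_1 = Z ⊕ Z_2.
  H_2: rank ker ∂_2 − rank ∂_3 = (18 − 18) − 0 = 0, and there is no ∂_3, so H_2 = 0.

As a check, the Euler characteristic is 9 − 27 + 18 = 0, which agrees with 1 − 1 + 0 = 0.

Hence the Betti numbers are b_0 = 1, b_1 = 1, b_2 = 0.

b_0 = 1, b_1 = 1, b_2 = 0.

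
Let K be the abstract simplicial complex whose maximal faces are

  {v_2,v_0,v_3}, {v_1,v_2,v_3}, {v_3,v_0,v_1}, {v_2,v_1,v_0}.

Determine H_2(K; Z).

H_2 = Z.

Order the vertices as v_0 < v_1 < v_2 < v_3. Listing each simplex with vertices in this order, K has dimension 2 with simplices:

  0-simplices (4): [v_0], [v_1], [v_2], [v_3]
  1-simplices (6): [v_0,v_1], [v_0,v_2], [v_0,v_3], [v_1,v_2], [v_1,v_3], [v_2,v_3]
  2-simplices (4): [v_0,v_1,v_2], [v_0,v_1,v_3], [v_0,v_2,v_3], [v_1,v_2,v_3]

so the chain groups are C_0 ≅ Z^4, C_1 ≅ Z^6, C_2 ≅ Z^4.

∂_1: C_1 → C_0 maps an edge to its endpoints' difference, ∂[p,q] = q − p. For instance
  ∂[v_1,v_3] = [v_3] − [v_1].
The resulting 4×6 matrix has rank 3, and its Smith normal form has invariant factors (1,1,1).

∂_2: C_2 → C_1 acts by ∂[p,q,r] = [q,r] − [p,r] + [p,q]. For instance
  ∂[v_0,v_1,v_2] = [v_1,v_2] − [v_0,v_2] + [v_0,v_1],
  ∂[v_0,v_2,v_3] = [v_2,v_3] − [v_0,v_3] + [v_0,v_2].
As a 6×4 matrix over Z this has rank 3, with invariant factors (1,1,1).

From H_k ≅ ker(∂_k) / im(∂_{k+1}) we obtain:

  H_2: rank ker ∂_2 − rank ∂_3 = (4 − 3) − 0 = 1, and there is no ∂_3, so H_2 ≅ Z.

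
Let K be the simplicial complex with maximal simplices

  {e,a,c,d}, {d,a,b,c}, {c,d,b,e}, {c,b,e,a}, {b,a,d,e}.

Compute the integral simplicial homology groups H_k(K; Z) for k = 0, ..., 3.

Fix the vertex order a < b < c < d < e and write every simplex with vertices in increasing order. Then dim K = 3 and the simplices of K are:

  0-simplices (5): a, b, c, d, e
  1-simplices (10): ab, ac, ad, ae, bc, bd, be, cd, ce, de
  2-simplices (10): abc, abd, abe, acd, ace, ade, bcd, bce, bde, cde
  3-simplices (5): abcd, abce, abde, acde, bcde

so the chain groups are C_0 ≅ Z^5, C_1 ≅ Z^10, C_2 ≅ Z^10, C_3 ≅ Z^5.

The boundary map ∂_1: C_1 → C_0 sends each edge [p,q] (with p < q) to q − p. For instance
  ∂ae = e − a.
As a 5×10 matrix over Z this has rank 4, with invariant factors (1,1,1,1).

The boundary map ∂_2: C_2 → C_1 acts by ∂[p,q,r] = [q,r] − [p,r] + [p,q]. For instance
  ∂ace = ce − ae + ac,
  ∂bde = de − be + bd.
This gives a 10×10 integer matrix of rank 6; reducing to Smith normal form yields diagonal entries (1,1,1,1,1,1).

The boundary map ∂_3: C_3 → C_2 sends each 3-simplex σ to the alternating sum Σ_i (−1)^i (σ with its i-th vertex removed). For instance
  ∂abcd = bcd − acd + abd − abc,
  ∂acde = cde − ade + ace − acd.
This gives a 10×5 integer matrix of rank 4; reducing to Smith normal form yields diagonal entries (1,1,1,1).

From H_k ≅ ker(∂_k) / im(∂_{k+1}) we obtain:

  H_0: rank C_0 − rank ∂_1 = 5 − 4 = 1, and the invariant factors of ∂_1 are all 1, so H_0 ≅ Z.
  H_1: rank ker ∂_1 − rank ∂_2 = (10 − 4) − 6 = 0, and the invariant factors of ∂_2 are all 1, so H_1 ≅ 0.
  H_2: rank ker ∂_2 − rank ∂_3 = (10 − 6) − 4 = 0, and the invariant factors of ∂_3 are all 1, so H_2 ≅ 0.
  H_3: rank ker ∂_3 − rank ∂_4 = (5 − 4) − 0 = 1, and there is no ∂_4, so H_3 ≅ Z.

H_0 ≅ Z,  H_1 = 0,  H_2 = 0,  H_3 ≅ Z.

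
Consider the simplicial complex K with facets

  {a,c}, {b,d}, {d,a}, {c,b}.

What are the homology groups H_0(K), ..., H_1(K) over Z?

H_0 ≅ Z,  H_1 ≅ Z.

Take the total order a < b < c < d on the vertex set. Then K (dimension 1) consists of the simplices:

  0-simplices (4): a, b, c, d
  1-simplices (4): ac, ad, bc, bd

giving chain groups C_0 ≅ Z^4, C_1 ≅ Z^4.

Boundary ∂_1: C_1 → C_0 is given by ∂[p,q] = [q] − [p].
The 4×4 boundary matrix has rank 3 and Smith normal form diag(1,1,1).

From H_k ≅ ker(∂_k) / im(∂_{k+1}) we obtain:

  H_0: rank C_0 − rank ∂_1 = 4 − 3 = 1, and the invariant factors of ∂_1 are all 1, so H_0 = Z.
  H_1: rank ker ∂_1 − rank ∂_2 = (4 − 3) − 0 = 1, and there is no ∂_2, so H_1 = Z.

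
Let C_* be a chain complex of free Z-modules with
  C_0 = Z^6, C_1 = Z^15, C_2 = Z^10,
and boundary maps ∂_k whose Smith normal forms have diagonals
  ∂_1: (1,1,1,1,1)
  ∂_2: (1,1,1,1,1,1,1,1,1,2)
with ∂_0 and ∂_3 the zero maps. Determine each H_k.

H_0 ≅ Z,  H_1 ≅ Z/2,  H_2 = 0.

H_0: b_0 = 6 − 0 − 5 = 1; torsion from ∂_1 factors > 1: none. So H_0 ≅ Z.
H_1: b_1 = 15 − 5 − 10 = 0; torsion from ∂_2 factors > 1: [2]. So H_1 ≅ Z/2.
H_2: b_2 = 10 − 10 − 0 = 0; torsion from ∂_3 factors > 1: none. So H_2 ≅ 0.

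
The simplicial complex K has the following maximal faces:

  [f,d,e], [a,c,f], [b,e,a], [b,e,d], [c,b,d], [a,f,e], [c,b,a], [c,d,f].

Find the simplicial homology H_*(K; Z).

Take the total order a < b < c < d < e < f on the vertex set. Then K (dimension 2) consists of the simplices:

  0-simplices (6): a, b, c, d, e, f
  1-simplices (12): ab, ac, ae, af, bc, bd, be, cd, cf, de, df, ef
  2-simplices (8): abc, abe, acf, aef, bcd, bde, cdf, def

so the chain groups are C_0 ≅ Z^6, C_1 ≅ Z^12, C_2 ≅ Z^8.

The boundary map ∂_1: C_1 → C_0 maps an edge to its endpoints' difference, ∂[p,q] = q − p.
This gives a 6×12 integer matrix of rank 5; reducing to Smith normal form yields diagonal entries (1,1,1,1,1).

Boundary ∂_2: C_2 → C_1 sends each 2-simplex [p,q,r] to [q,r] − [p,r] + [p,q]. For instance
  ∂bcd = cd − bd + bc,
  ∂abc = bc − ac + ab.
The resulting 12×8 matrix has rank 7, and its Smith normal form has invariant factors (1,1,1,1,1,1,1).

Computing H_k = (kernel of ∂_k) / (image of ∂_{k+1}):

  H_0: rank C_0 − rank ∂_1 = 6 − 5 = 1, and the invariant factors of ∂_1 are all 1, so H_0 ≅ Z.
  H_1: rank ker ∂_1 − rank ∂_2 = (12 − 5) − 7 = 0, and the invariant factors of ∂_2 are all 1, so H_1 ≅ 0.
  H_2: rank ker ∂_2 − rank ∂_3 = (8 − 7) − 0 = 1, and there is no ∂_3, so H_2 ≅ Z.

As a check, the Euler characteristic is 6 − 12 + 8 = 2, which agrees with 1 − 0 + 1 = 2.
(K is a triangulation of the 2-sphere S^2.)

H_0 ≅ Z,  H_1 = 0,  H_2 ≅ Z.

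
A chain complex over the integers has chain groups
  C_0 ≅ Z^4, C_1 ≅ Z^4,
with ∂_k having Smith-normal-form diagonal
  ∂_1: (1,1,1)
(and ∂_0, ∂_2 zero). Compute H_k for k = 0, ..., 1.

H_0 = Z,  H_1 = Z.

H_0: b_0 = 4 − 0 − 3 = 1; torsion from ∂_1 factors > 1: none. So H_0 = Z.
H_1: b_1 = 4 − 3 − 0 = 1; torsion from ∂_2 factors > 1: none. So H_1 = Z.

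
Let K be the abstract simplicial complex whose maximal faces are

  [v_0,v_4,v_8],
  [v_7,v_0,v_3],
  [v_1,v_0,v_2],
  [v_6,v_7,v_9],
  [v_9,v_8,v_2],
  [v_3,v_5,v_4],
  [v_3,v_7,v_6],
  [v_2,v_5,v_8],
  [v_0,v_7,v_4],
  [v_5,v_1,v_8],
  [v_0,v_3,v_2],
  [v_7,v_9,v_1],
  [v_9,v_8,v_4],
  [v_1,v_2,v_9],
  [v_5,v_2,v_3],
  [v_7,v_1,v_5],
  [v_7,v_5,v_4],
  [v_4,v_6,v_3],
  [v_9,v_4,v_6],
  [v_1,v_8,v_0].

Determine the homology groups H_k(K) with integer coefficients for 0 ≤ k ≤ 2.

H_0 ≅ Z,  H_1 ≅ Z ⊕ Z_2,  H_2 = 0.

Order the vertices as v_0 < v_1 < v_2 < v_3 < v_4 < v_5 < v_6 < v_7 < v_8 < v_9. Listing each simplex with vertices in this order, K has dimension 2 with simplices:

  0-simplices (10): [v_0], [v_1], [v_2], [v_3], [v_4], [v_5], [v_6], [v_7], [v_8], [v_9]
  1-simplices (30): (30 of them)
  2-simplices (20): (20 of them)

so the chain groups are C_0 ≅ Z^10, C_1 ≅ Z^30, C_2 ≅ Z^20.

Boundary ∂_1: C_1 → C_0 sends each edge [p,q] (with p < q) to q − p. For instance
  ∂[v_0,v_2] = [v_2] − [v_0].
This gives a 10×30 integer matrix of rank 9; reducing to Smith normal form yields diagonal entries (1,1,1,1,1,1,1,1,1).

Boundary ∂_2: C_2 → C_1 sends each 2-simplex [p,q,r] to [q,r] − [p,r] + [p,q]. For instance
  ∂[v_4,v_5,v_7] = [v_5,v_7] − [v_4,v_7] + [v_4,v_5],
  ∂[v_2,v_5,v_8] = [v_5,v_8] − [v_2,v_8] + [v_2,v_5].
The 30×20 boundary matrix has rank 20 and Smith normal form diag(1,1,1,1,1,1,1,1,1,1,1,1,1,1,1,1,1,1,1,2).

Now H_k = ker ∂_k / im ∂_{k+1}, so:

  H_0: rank C_0 − rank ∂_1 = 10 − 9 = 1, and the invariant factors of ∂_1 are all 1, so H_0 = Z.
  H_1: rank ker ∂_1 − rank ∂_2 = (30 − 9) − 20 = 1, and ∂_2 has invariant factor 2 > 1, so H_1 = Z ⊕ Z_2.
  H_2: rank ker ∂_2 − rank ∂_3 = (20 − 20) − 0 = 0, and there is no ∂_3, so H_2 = 0.

As a check, the Euler characteristic is 10 − 30 + 20 = 0, which agrees with 1 − 1 + 0 = 0.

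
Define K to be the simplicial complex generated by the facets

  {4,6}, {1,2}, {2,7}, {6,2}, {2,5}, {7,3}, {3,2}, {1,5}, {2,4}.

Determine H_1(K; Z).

We work with the vertex ordering 1 < 2 < 3 < 4 < 5 < 6 < 7. The simplices of K, each written with vertices in increasing order, are:

  0-simplices (7): [1], [2], [3], [4], [5], [6], [7]
  1-simplices (9): [1,2], [1,5], [2,3], [2,4], [2,5], [2,6], [2,7], [3,7], [4,6]

Hence C_0 ≅ Z^7, C_1 ≅ Z^9.

∂_1: C_1 → C_0 maps an edge to its endpoints' difference, ∂[p,q] = q − p. For instance
  ∂[3,7] = [7] − [3].
This gives a 7×9 integer matrix of rank 6; reducing to Smith normal form yields diagonal entries (1,1,1,1,1,1).

From H_k ≅ ker(∂_k) / im(∂_{k+1}) we obtain:

  H_1: rank ker ∂_1 − rank ∂_2 = (9 − 6) − 0 = 3, and there is no ∂_2, so H_1 ≅ Z^3.

(K is a triangulation of a wedge of 3 circles.)

H_1 = Z^3.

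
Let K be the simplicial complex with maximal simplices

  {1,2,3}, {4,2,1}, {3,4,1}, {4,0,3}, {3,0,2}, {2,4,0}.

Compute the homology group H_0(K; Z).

H_0 = Z.

K has 5 vertices, 9 edges, 6 triangles.
rank ∂_0 = 0, rank ∂_1 = 4 ⇒ b_0 = 5 − 0 − 4 = 1; all invariant factors of ∂_1 are 1 so no torsion. So H_0 = Z.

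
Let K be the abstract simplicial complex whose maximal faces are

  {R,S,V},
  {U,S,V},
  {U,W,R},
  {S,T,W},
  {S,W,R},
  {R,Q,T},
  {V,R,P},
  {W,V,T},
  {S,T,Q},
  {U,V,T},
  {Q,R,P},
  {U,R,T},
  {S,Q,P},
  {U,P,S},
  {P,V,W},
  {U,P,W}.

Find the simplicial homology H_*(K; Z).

Take the total order P < Q < R < S < T < U < V < W on the vertex set. Then K (dimension 2) consists of the simplices:

  0-simplices (8): P, Q, R, S, T, U, V, W
  1-simplices (24): PQ, PR, PS, PU, PV, PW, QR, QS, QT, RS, RT, RU, RV, RW, ST, SU, SV, SW, TU, TV, TW, UV, UW, VW
  2-simplices (16): PQR, PQS, PRV, PSU, PUW, PVW, QRT, QST, RSV, RSW, RTU, RUW, STW, SUV, TUV, TVW

giving chain groups C_0 ≅ Z^8, C_1 ≅ Z^24, C_2 ≅ Z^16.

The boundary map ∂_1: C_1 → C_0 maps an edge to its endpoints' difference, ∂[p,q] = q − p.
As a 8×24 matrix over Z this has rank 7, with invariant factors (1,1,1,1,1,1,1).

Boundary ∂_2: C_2 → C_1 acts by ∂[p,q,r] = [q,r] − [p,r] + [p,q]. For instance
  ∂TVW = VW − TW + TV,
  ∂PVW = VW − PW + PV.
The resulting 24×16 matrix has rank 15, and its Smith normal form has invariant factors (1,1,1,1,1,1,1,1,1,1,1,1,1,1,1).

From H_k ≅ ker(∂_k) / im(∂_{k+1}) we obtain:

  H_0: rank C_0 − rank ∂_1 = 8 − 7 = 1, and the invariant factors of ∂_1 are all 1, so H_0 = Z.
  H_1: rank ker ∂_1 − rank ∂_2 = (24 − 7) − 15 = 2, and the invariant factors of ∂_2 are all 1, so H_1 = Z^2.
  H_2: rank ker ∂_2 − rank ∂_3 = (16 − 15) − 0 = 1, and there is no ∂_3, so H_2 = Z.

H_0 = Z,  H_1 = Z^2,  H_2 = Z.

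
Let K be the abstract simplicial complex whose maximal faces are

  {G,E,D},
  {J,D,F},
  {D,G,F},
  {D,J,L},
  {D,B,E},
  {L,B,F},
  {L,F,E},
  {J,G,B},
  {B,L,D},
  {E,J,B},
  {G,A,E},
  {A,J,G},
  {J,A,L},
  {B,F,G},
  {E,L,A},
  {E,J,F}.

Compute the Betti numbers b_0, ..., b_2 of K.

b_0 = 1, b_1 = 2, b_2 = 1.

Fix the vertex order A < B < D < E < F < G < J < L and write every simplex with vertices in increasing order. Then dim K = 2 and the simplices of K are:

  0-simplices (8): A, B, D, E, F, G, J, L
  1-simplices (24): AE, AG, AJ, AL, BD, BE, BF, BG, BJ, BL, DE, DF, DG, DJ, DL, EF, EG, EJ, EL, FG, FJ, FL, GJ, JL
  2-simplices (16): AEG, AEL, AGJ, AJL, BDE, BDL, BEJ, BFG, BFL, BGJ, DEG, DFG, DFJ, DJL, EFJ, EFL

so the chain groups are C_0 ≅ Z^8, C_1 ≅ Z^24, C_2 ≅ Z^16.

Boundary ∂_1: C_1 → C_0 maps an edge to its endpoints' difference, ∂[p,q] = q − p. For instance
  ∂EJ = J − E.
As a 8×24 matrix over Z this has rank 7, with invariant factors (1,1,1,1,1,1,1).

∂_2: C_2 → C_1 acts by ∂[p,q,r] = [q,r] − [p,r] + [p,q]. For instance
  ∂DJL = JL − DL + DJ,
  ∂BDE = DE − BE + BD.
This gives a 24×16 integer matrix of rank 15; reducing to Smith normal form yields diagonal entries (1,1,1,1,1,1,1,1,1,1,1,1,1,1,1).

Reading off H_k = ker ∂_k / im ∂_{k+1}:

  H_0: rank C_0 − rank ∂_1 = 8 − 7 = 1, and the invariant factors of ∂_1 are all 1, so H_0 = Z.
  H_1: rank ker ∂_1 − rank ∂_2 = (24 − 7) − 15 = 2, and the invariant factors of ∂_2 are all 1, so H_1 = Z^2.
  H_2: rank ker ∂_2 − rank ∂_3 = (16 − 15) − 0 = 1, and there is no ∂_3, so H_2 = Z.

(K is a triangulation of the torus T^2.)

Hence the Betti numbers are b_0 = 1, b_1 = 2, b_2 = 1.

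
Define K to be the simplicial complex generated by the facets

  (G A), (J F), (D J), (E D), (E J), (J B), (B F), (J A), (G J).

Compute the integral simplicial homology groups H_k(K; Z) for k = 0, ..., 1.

Order the vertices as A < B < D < E < F < G < J. Listing each simplex with vertices in this order, K has dimension 1 with simplices:

  0-simplices (7): A, B, D, E, F, G, J
  1-simplices (9): AG, AJ, BF, BJ, DE, DJ, EJ, FJ, GJ

so the chain groups are C_0 ≅ Z^7, C_1 ≅ Z^9.

Boundary ∂_1: C_1 → C_0 maps an edge to its endpoints' difference, ∂[p,q] = q − p. For instance
  ∂GJ = J − G.
The 7×9 boundary matrix has rank 6 and Smith normal form diag(1,1,1,1,1,1).

From H_k ≅ ker(∂_k) / im(∂_{k+1}) we obtain:

  H_0: rank C_0 − rank ∂_1 = 7 − 6 = 1, and the invariant factors of ∂_1 are all 1, so H_0 = Z.
  H_1: rank ker ∂_1 − rank ∂_2 = (9 − 6) − 0 = 3, and there is no ∂_2, so H_1 = Z^3.

H_0 ≅ Z,  H_1 ≅ Z^3.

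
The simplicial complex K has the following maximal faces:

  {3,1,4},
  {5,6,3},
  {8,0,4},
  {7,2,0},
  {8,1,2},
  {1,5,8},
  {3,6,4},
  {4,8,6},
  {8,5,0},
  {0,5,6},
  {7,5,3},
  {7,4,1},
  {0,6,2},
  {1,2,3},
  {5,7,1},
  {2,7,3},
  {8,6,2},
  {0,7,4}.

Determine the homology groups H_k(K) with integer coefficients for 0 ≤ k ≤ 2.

Take the total order 0 < 1 < 2 < 3 < 4 < 5 < 6 < 7 < 8 on the vertex set. Then K (dimension 2) consists of the simplices:

  0-simplices (9): [0], [1], [2], [3], [4], [5], [6], [7], [8]
  1-simplices (27): (27 of them)
  2-simplices (18): [0,2,6], [0,2,7], [0,4,7], [0,4,8], [0,5,6], [0,5,8], [1,2,3], [1,2,8], [1,3,4], [1,4,7], [1,5,7], [1,5,8], [2,3,7], [2,6,8], [3,4,6], [3,5,6], [3,5,7], [4,6,8]

so the chain groups are C_0 ≅ Z^9, C_1 ≅ Z^27, C_2 ≅ Z^18.

∂_1: C_1 → C_0 maps an edge to its endpoints' difference, ∂[p,q] = q − p. For instance
  ∂[0,4] = [4] − [0].
The resulting 9×27 matrix has rank 8, and its Smith normal form has invariant factors (1,1,1,1,1,1,1,1).

∂_2: C_2 → C_1 sends each 2-simplex [p,q,r] to [q,r] − [p,r] + [p,q]. For instance
  ∂[4,6,8] = [6,8] − [4,8] + [4,6],
  ∂[2,6,8] = [6,8] − [2,8] + [2,6].
The 27×18 boundary matrix has rank 18 and Smith normal form diag(1,1,1,1,1,1,1,1,1,1,1,1,1,1,1,1,1,2).

Reading off H_k = ker ∂_k / im ∂_{k+1}:

  H_0: rank C_0 − rank ∂_1 = 9 − 8 = 1, and the invariant factors of ∂_1 are all 1, so H_0 = Z.
  H_1: rank ker ∂_1 − rank ∂_2 = (27 − 8) − 18 = 1, and ∂_2 has invariant factor 2 > 1, so H_1 = Z ⊕ Z_2.
  H_2: rank ker ∂_2 − rank ∂_3 = (18 − 18) − 0 = 0, and there is no ∂_3, so H_2 = 0.

H_0 ≅ Z,  H_1 ≅ Z ⊕ Z_2,  H_2 = 0.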